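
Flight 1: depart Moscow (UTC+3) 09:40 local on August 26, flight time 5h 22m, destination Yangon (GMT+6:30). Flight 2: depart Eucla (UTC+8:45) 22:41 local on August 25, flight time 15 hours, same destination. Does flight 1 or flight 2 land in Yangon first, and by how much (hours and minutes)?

the second, by 7 hours 6 minutes

Flight 1 in UTC: 09:40 − 3:00 = 06:40 on Aug 26.
+5 hours and 22 minutes → arrive 12:02 UTC on Aug 26.
Flight 2 in UTC: 22:41 − 8:45 = 13:56 on Aug 25.
+15 hours → arrive 04:56 UTC on Aug 26.
Flight 2 lands earlier by 7 hours 6 minutes.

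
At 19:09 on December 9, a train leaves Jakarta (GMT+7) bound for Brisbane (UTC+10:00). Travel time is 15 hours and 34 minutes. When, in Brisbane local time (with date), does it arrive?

13:43 on December 10

Brisbane is 3:00 ahead of Jakarta.
After 15 hours and 34 minutes it is 10:43 (Dec 10) in Jakarta.
Shift by the zone difference: 10:43 + 3:00 = 13:43 on Dec 10 in Brisbane.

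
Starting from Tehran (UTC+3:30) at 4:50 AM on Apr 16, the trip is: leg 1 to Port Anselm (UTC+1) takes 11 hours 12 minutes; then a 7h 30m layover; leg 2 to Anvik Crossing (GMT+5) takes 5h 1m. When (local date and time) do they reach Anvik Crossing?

6:03 AM on Apr 17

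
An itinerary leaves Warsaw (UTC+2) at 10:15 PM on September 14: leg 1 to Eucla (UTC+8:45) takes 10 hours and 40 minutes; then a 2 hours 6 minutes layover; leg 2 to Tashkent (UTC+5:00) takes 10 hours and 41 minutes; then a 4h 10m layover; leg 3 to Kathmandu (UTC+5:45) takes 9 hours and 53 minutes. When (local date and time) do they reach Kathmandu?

3:30 PM on September 16

Convert departure to UTC: 10:15 PM − 2:00 = 8:15 PM UTC on Sep 14.
Add 10 hours 40 minutes leg 1 → 6:55 AM UTC (Sep 15).
Add 2 hours and 6 minutes layover in Eucla → 9:01 AM UTC.
Add 10 hours and 41 minutes leg 2 → 7:42 PM UTC.
Add 4 hours 10 minutes layover in Tashkent → 11:52 PM UTC.
Add 9 hours 53 minutes leg 3 → 9:45 AM UTC (Sep 16).
Kathmandu is UTC+5:45, so local arrival = 9:45 AM + 5:45 = 3:30 PM on Sep 16.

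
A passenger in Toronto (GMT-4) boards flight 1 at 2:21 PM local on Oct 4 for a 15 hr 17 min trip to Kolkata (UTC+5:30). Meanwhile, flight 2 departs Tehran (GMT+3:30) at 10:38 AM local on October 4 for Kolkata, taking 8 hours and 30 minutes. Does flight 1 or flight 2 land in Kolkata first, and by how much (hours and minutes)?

the second, by 18 hours

Flight 1 in UTC: 2:21 PM + 4:00 = 6:21 PM on Oct 4.
+15 hours and 17 minutes → arrive 9:38 AM UTC on Oct 5.
Flight 2 in UTC: 10:38 AM − 3:30 = 7:08 AM on Oct 4.
+8 hours 30 minutes → arrive 3:38 PM UTC on Oct 4.
Flight 2 lands earlier by 18 hours.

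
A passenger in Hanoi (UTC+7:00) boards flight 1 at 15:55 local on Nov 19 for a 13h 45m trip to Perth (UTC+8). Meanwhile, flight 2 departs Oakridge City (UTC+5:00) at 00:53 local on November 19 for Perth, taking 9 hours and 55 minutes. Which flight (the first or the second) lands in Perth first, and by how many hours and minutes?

Flight 1 in UTC: 15:55 − 7:00 = 08:55 on Nov 19.
+13 hours and 45 minutes → arrive 22:40 UTC on Nov 19.
Flight 2 in UTC: 00:53 − 5:00 = 19:53 on Nov 18.
+9 hours 55 minutes → arrive 05:48 UTC on Nov 19.
Flight 2 lands earlier by 16 hours 52 minutes.

the second, by 16 hours 52 minutes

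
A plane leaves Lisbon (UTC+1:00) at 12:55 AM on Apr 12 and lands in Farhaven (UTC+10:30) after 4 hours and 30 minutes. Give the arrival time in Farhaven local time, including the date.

2:55 PM on Apr 12

Farhaven is 9:30 ahead of Lisbon.
After 4 hours and 30 minutes it is 5:25 AM in Lisbon.
Shift by the zone difference: 5:25 AM + 9:30 = 2:55 PM on Apr 12 in Farhaven.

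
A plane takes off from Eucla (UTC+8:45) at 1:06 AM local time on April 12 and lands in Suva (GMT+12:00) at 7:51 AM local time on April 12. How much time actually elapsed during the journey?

3 hours 30 minutes

Suva is 3:15 ahead of Eucla.
Clock-face elapsed time (ignoring zones) is 6 hours 45 minutes.
Actual elapsed = 6 hours 45 minutes − 3:15 = 3 hours 30 minutes.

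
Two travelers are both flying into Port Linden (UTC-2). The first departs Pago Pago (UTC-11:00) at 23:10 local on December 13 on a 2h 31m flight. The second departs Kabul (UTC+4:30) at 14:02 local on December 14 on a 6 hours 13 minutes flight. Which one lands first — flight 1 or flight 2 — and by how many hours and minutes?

the first, by 3 hours 4 minutes

Flight 1 in UTC: 23:10 + 11:00 = 10:10 on Dec 14.
+2 hours and 31 minutes → arrive 12:41 UTC on Dec 14.
Flight 2 in UTC: 14:02 − 4:30 = 09:32 on Dec 14.
+6 hours 13 minutes → arrive 15:45 UTC on Dec 14.
Flight 1 lands earlier by 3 hours 4 minutes.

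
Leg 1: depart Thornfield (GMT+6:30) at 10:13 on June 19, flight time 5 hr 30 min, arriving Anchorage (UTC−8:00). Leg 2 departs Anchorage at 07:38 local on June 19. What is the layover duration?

6 hours 25 minutes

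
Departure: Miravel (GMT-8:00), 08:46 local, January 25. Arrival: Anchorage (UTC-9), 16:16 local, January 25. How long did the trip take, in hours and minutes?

Anchorage is 1:00 behind Miravel.
Clock-face elapsed time (ignoring zones) is 7 hours 30 minutes.
Actual elapsed = 7 hours 30 minutes + 1:00 = 8 hours 30 minutes.

8 hours 30 minutes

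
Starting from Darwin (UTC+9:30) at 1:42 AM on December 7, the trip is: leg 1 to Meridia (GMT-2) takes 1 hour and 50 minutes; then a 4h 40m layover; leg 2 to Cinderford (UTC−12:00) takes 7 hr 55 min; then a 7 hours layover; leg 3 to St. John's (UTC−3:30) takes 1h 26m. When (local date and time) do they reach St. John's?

11:33 AM on December 7

Convert departure to UTC: 1:42 AM − 9:30 = 4:12 PM UTC on Dec 6.
Add 1 hour and 50 minutes leg 1 → 6:02 PM UTC.
Add 4 hours 40 minutes layover in Meridia → 10:42 PM UTC.
Add 7 hours and 55 minutes leg 2 → 6:37 AM UTC (Dec 7).
Add 7 hours layover in Cinderford → 1:37 PM UTC.
Add 1 hour and 26 minutes leg 3 → 3:03 PM UTC.
St. John's is UTC−3:30, so local arrival = 3:03 PM − 3:30 = 11:33 AM on Dec 7.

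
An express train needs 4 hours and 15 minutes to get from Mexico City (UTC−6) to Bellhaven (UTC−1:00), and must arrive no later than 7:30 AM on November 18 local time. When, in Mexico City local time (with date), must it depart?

Target arrival in UTC: 7:30 AM + 1:00 = 8:30 AM on Nov 18.
Subtract 4 hours 15 minutes → departure 4:15 AM UTC on Nov 18.
Mexico City is UTC−6:00: 4:15 AM − 6:00 = 10:15 PM on Nov 17.

10:15 PM on Nov 17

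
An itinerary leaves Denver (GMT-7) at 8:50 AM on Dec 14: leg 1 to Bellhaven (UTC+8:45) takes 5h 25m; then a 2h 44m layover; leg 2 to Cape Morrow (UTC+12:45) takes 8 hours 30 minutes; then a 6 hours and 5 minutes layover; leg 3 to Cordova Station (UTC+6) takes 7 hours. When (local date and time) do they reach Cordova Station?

3:34 AM on Dec 16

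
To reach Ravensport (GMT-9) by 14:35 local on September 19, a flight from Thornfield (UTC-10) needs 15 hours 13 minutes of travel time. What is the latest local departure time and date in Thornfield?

22:22 on September 18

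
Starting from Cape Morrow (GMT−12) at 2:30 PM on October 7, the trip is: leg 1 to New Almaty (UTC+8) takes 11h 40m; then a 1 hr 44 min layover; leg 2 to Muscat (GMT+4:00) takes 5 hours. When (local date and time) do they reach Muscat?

12:54 AM on October 9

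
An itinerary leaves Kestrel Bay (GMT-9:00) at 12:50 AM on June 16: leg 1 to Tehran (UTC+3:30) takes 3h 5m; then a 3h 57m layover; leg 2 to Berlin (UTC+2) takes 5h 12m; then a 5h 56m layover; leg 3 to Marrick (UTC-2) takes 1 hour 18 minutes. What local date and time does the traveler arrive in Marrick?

3:18 AM on Jun 17

Convert departure to UTC: 12:50 AM + 9:00 = 9:50 AM UTC on Jun 16.
Add 3 hours and 5 minutes leg 1 → 12:55 PM UTC.
Add 3 hours and 57 minutes layover in Tehran → 4:52 PM UTC.
Add 5 hours and 12 minutes leg 2 → 10:04 PM UTC.
Add 5 hours and 56 minutes layover in Berlin → 4:00 AM UTC (Jun 17).
Add 1 hour and 18 minutes leg 3 → 5:18 AM UTC.
Marrick is UTC−2:00, so local arrival = 5:18 AM − 2:00 = 3:18 AM on Jun 17.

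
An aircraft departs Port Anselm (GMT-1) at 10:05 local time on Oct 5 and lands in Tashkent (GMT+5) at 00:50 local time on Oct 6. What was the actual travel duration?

8 hours 45 minutes

Tashkent is 6:00 ahead of Port Anselm.
Clock-face elapsed time (ignoring zones) is 14 hours 45 minutes.
Actual elapsed = 14 hours 45 minutes − 6:00 = 8 hours 45 minutes.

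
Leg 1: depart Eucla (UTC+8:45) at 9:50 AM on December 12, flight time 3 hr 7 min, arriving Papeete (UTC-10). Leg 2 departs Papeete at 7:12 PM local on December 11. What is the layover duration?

Convert departure to UTC: 9:50 AM − 8:45 = 1:05 AM UTC on Dec 12.
Add 3 hours and 7 minutes flight time → 4:12 AM UTC.
Papeete is UTC−10:00, so local arrival = 4:12 AM − 10:00 = 6:12 PM on Dec 11.
Layover = 7:12 PM − 6:12 PM = 1 hour.

1 hour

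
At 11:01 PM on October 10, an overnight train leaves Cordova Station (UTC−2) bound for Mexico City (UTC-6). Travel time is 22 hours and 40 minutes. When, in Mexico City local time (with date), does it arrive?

5:41 PM on October 11

Mexico City is 4:00 behind Cordova Station.
After 22 hours and 40 minutes it is 9:41 PM (Oct 11) in Cordova Station.
Shift by the zone difference: 9:41 PM − 4:00 = 5:41 PM on Oct 11 in Mexico City.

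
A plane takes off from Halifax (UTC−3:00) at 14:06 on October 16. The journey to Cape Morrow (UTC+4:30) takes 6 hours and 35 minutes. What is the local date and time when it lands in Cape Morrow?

Convert departure to UTC: 14:06 + 3:00 = 17:06 UTC on Oct 16.
Add 6 hours and 35 minutes travel time → 23:41 UTC.
Cape Morrow is UTC+4:30, so local arrival = 23:41 + 4:30 = 04:11 on Oct 17.

04:11 on Oct 17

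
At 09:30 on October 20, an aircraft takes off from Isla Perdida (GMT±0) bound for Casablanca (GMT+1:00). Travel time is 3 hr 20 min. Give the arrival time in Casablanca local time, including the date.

Isla Perdida is at UTC+0, so departure is already 09:30 UTC on Oct 20.
Add 3 hours 20 minutes travel time → 12:50 UTC.
Casablanca is UTC+1:00, so local arrival = 12:50 + 1:00 = 13:50 on Oct 20.

13:50 on Oct 20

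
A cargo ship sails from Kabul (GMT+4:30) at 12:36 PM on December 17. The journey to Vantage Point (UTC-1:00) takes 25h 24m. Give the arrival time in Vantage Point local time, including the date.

Convert departure to UTC: 12:36 PM − 4:30 = 8:06 AM UTC on Dec 17.
Add 25 hours 24 minutes travel time → 9:30 AM UTC (Dec 18).
Vantage Point is UTC−1:00, so local arrival = 9:30 AM − 1:00 = 8:30 AM on Dec 18.

8:30 AM on December 18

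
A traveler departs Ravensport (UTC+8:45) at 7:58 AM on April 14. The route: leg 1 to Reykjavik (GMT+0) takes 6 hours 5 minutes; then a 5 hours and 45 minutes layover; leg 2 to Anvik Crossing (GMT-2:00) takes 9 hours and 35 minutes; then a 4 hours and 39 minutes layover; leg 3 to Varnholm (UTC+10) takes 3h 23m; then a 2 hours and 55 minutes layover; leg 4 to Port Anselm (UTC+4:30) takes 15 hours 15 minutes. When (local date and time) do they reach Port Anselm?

Convert departure to UTC: 7:58 AM − 8:45 = 11:13 PM UTC on Apr 13.
Add 6 hours 5 minutes leg 1 → 5:18 AM UTC (Apr 14).
Add 5 hours and 45 minutes layover in Reykjavik → 11:03 AM UTC.
Add 9 hours 35 minutes leg 2 → 8:38 PM UTC.
Add 4 hours and 39 minutes layover in Anvik Crossing → 1:17 AM UTC (Apr 15).
Add 3 hours and 23 minutes leg 3 → 4:40 AM UTC.
Add 2 hours 55 minutes layover in Varnholm → 7:35 AM UTC.
Add 15 hours 15 minutes leg 4 → 10:50 PM UTC.
Port Anselm is UTC+4:30, so local arrival = 10:50 PM + 4:30 = 3:20 AM on Apr 16.

3:20 AM on April 16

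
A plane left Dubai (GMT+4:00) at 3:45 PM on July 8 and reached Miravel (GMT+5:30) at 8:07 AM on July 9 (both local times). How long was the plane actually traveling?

14 hours 52 minutes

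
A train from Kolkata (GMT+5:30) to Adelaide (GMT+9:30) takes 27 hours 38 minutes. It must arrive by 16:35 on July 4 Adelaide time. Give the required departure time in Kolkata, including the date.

08:57 on July 3

Target arrival in UTC: 16:35 − 9:30 = 07:05 on Jul 4.
Subtract 27 hours 38 minutes → departure 03:27 UTC on Jul 3.
Kolkata is UTC+5:30: 03:27 + 5:30 = 08:57 on Jul 3.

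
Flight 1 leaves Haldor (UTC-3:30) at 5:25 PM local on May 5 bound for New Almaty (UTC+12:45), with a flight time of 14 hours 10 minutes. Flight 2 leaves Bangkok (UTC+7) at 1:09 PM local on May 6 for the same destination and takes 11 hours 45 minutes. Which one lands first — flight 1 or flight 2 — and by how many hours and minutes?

the first, by 6 hours 49 minutes

Flight 1 in UTC: 5:25 PM + 3:30 = 8:55 PM on May 5.
+14 hours 10 minutes → arrive 11:05 AM UTC on May 6.
Flight 2 in UTC: 1:09 PM − 7:00 = 6:09 AM on May 6.
+11 hours 45 minutes → arrive 5:54 PM UTC on May 6.
Flight 1 lands earlier by 6 hours 49 minutes.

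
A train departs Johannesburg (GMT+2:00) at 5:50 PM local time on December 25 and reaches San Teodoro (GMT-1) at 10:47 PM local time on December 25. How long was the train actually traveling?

Departure in UTC: 5:50 PM − 2:00 = 3:50 PM on Dec 25.
Arrival in UTC: 10:47 PM + 1:00 = 11:47 PM on Dec 25.
Elapsed = 11:47 PM − 3:50 PM = 7 hours 57 minutes.

7 hours 57 minutes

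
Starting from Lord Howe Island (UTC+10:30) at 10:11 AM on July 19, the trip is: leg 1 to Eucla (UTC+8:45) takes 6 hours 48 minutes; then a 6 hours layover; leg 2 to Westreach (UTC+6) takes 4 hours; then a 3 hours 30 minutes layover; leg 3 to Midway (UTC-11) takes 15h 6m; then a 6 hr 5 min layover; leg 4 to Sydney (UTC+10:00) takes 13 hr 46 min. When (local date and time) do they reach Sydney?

4:56 PM on July 21

Convert departure to UTC: 10:11 AM − 10:30 = 11:41 PM UTC on Jul 18.
Add 6 hours 48 minutes leg 1 → 6:29 AM UTC (Jul 19).
Add 6 hours layover in Eucla → 12:29 PM UTC.
Add 4 hours leg 2 → 4:29 PM UTC.
Add 3 hours 30 minutes layover in Westreach → 7:59 PM UTC.
Add 15 hours and 6 minutes leg 3 → 11:05 AM UTC (Jul 20).
Add 6 hours and 5 minutes layover in Midway → 5:10 PM UTC.
Add 13 hours 46 minutes leg 4 → 6:56 AM UTC (Jul 21).
Sydney is UTC+10:00, so local arrival = 6:56 AM + 10:00 = 4:56 PM on Jul 21.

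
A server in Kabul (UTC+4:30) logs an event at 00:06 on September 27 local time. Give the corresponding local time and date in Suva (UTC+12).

07:36 on September 27

In UTC: 00:06 − 4:30 = 19:36 on Sep 26.
Suva is UTC+12:00: 19:36 + 12:00 = 07:36 on Sep 27.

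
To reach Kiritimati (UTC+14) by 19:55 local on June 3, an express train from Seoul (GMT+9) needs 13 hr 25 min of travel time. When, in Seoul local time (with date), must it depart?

Target arrival in UTC: 19:55 − 14:00 = 05:55 on Jun 3.
Subtract 13 hours 25 minutes → departure 16:30 UTC on Jun 2.
Seoul is UTC+9:00: 16:30 + 9:00 = 01:30 on Jun 3.

01:30 on Jun 3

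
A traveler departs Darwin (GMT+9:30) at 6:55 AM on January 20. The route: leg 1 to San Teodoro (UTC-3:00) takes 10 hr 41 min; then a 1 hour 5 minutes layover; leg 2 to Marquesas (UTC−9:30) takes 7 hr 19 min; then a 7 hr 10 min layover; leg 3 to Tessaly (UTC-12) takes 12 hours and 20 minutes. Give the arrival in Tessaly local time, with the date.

12:00 AM on January 21

Convert departure to UTC: 6:55 AM − 9:30 = 9:25 PM UTC on Jan 19.
Add 10 hours and 41 minutes leg 1 → 8:06 AM UTC (Jan 20).
Add 1 hour 5 minutes layover in San Teodoro → 9:11 AM UTC.
Add 7 hours 19 minutes leg 2 → 4:30 PM UTC.
Add 7 hours 10 minutes layover in Marquesas → 11:40 PM UTC.
Add 12 hours 20 minutes leg 3 → 12:00 PM UTC (Jan 21).
Tessaly is UTC−12:00, so local arrival = 12:00 PM − 12:00 = 12:00 AM on Jan 21.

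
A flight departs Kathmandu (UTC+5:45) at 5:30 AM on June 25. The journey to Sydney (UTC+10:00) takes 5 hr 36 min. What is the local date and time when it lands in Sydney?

Sydney is 4:15 ahead of Kathmandu.
After 5 hours and 36 minutes it is 11:06 AM in Kathmandu.
Shift by the zone difference: 11:06 AM + 4:15 = 3:21 PM on Jun 25 in Sydney.

3:21 PM on June 25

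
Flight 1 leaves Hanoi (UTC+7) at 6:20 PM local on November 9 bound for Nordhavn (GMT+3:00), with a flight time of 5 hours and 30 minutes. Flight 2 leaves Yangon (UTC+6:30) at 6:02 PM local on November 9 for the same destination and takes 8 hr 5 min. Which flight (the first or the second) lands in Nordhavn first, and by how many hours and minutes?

the first, by 2 hours 47 minutes

Flight 1 in UTC: 6:20 PM − 7:00 = 11:20 AM on Nov 9.
+5 hours and 30 minutes → arrive 4:50 PM UTC on Nov 9.
Flight 2 in UTC: 6:02 PM − 6:30 = 11:32 AM on Nov 9.
+8 hours 5 minutes → arrive 7:37 PM UTC on Nov 9.
Flight 1 lands earlier by 2 hours 47 minutes.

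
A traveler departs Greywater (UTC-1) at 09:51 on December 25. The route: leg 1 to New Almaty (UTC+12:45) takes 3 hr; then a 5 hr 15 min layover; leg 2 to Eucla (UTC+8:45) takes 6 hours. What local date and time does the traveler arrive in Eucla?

Convert departure to UTC: 09:51 + 1:00 = 10:51 UTC on Dec 25.
Add 3 hours leg 1 → 13:51 UTC.
Add 5 hours and 15 minutes layover in New Almaty → 19:06 UTC.
Add 6 hours leg 2 → 01:06 UTC (Dec 26).
Eucla is UTC+8:45, so local arrival = 01:06 + 8:45 = 09:51 on Dec 26.

09:51 on December 26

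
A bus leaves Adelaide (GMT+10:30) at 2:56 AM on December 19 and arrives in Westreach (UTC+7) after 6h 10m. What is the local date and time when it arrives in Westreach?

Convert departure to UTC: 2:56 AM − 10:30 = 4:26 PM UTC on Dec 18.
Add 6 hours and 10 minutes travel time → 10:36 PM UTC.
Westreach is UTC+7:00, so local arrival = 10:36 PM + 7:00 = 5:36 AM on Dec 19.

5:36 AM on December 19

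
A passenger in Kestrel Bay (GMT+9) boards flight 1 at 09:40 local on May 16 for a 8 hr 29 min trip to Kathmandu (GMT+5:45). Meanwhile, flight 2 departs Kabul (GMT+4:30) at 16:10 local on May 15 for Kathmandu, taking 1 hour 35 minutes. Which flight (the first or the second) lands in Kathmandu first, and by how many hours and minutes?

the second, by 19 hours 54 minutes

Flight 1 in UTC: 09:40 − 9:00 = 00:40 on May 16.
+8 hours 29 minutes → arrive 09:09 UTC on May 16.
Flight 2 in UTC: 16:10 − 4:30 = 11:40 on May 15.
+1 hour 35 minutes → arrive 13:15 UTC on May 15.
Flight 2 lands earlier by 19 hours 54 minutes.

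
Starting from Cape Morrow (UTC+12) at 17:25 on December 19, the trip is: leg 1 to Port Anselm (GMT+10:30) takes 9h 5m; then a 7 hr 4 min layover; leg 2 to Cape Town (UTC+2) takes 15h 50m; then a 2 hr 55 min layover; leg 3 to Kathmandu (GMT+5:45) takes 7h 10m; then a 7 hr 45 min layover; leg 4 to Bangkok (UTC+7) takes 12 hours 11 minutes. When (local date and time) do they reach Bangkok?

02:25 on December 22

Convert departure to UTC: 17:25 − 12:00 = 05:25 UTC on Dec 19.
Add 9 hours and 5 minutes leg 1 → 14:30 UTC.
Add 7 hours 4 minutes layover in Port Anselm → 21:34 UTC.
Add 15 hours 50 minutes leg 2 → 13:24 UTC (Dec 20).
Add 2 hours and 55 minutes layover in Cape Town → 16:19 UTC.
Add 7 hours and 10 minutes leg 3 → 23:29 UTC.
Add 7 hours 45 minutes layover in Kathmandu → 07:14 UTC (Dec 21).
Add 12 hours and 11 minutes leg 4 → 19:25 UTC.
Bangkok is UTC+7:00, so local arrival = 19:25 + 7:00 = 02:25 on Dec 22.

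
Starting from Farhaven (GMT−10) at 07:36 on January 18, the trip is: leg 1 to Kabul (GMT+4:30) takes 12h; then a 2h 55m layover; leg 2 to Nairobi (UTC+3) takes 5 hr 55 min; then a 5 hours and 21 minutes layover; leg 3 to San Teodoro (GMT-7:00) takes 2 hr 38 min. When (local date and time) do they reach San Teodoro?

Convert departure to UTC: 07:36 + 10:00 = 17:36 UTC on Jan 18.
Add 12 hours leg 1 → 05:36 UTC (Jan 19).
Add 2 hours 55 minutes layover in Kabul → 08:31 UTC.
Add 5 hours 55 minutes leg 2 → 14:26 UTC.
Add 5 hours and 21 minutes layover in Nairobi → 19:47 UTC.
Add 2 hours and 38 minutes leg 3 → 22:25 UTC.
San Teodoro is UTC−7:00, so local arrival = 22:25 − 7:00 = 15:25 on Jan 19.

15:25 on January 19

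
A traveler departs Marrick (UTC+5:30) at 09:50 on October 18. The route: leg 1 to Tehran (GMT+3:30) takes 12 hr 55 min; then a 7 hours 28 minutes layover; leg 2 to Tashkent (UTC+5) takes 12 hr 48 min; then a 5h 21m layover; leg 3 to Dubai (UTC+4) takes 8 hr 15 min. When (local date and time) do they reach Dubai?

Convert departure to UTC: 09:50 − 5:30 = 04:20 UTC on Oct 18.
Add 12 hours and 55 minutes leg 1 → 17:15 UTC.
Add 7 hours and 28 minutes layover in Tehran → 00:43 UTC (Oct 19).
Add 12 hours and 48 minutes leg 2 → 13:31 UTC.
Add 5 hours and 21 minutes layover in Tashkent → 18:52 UTC.
Add 8 hours 15 minutes leg 3 → 03:07 UTC (Oct 20).
Dubai is UTC+4:00, so local arrival = 03:07 + 4:00 = 07:07 on Oct 20.

07:07 on October 20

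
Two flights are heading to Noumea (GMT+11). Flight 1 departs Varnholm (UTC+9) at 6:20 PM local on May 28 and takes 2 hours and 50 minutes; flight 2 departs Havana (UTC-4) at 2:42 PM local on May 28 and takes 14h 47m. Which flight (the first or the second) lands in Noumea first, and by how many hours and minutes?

the first, by 21 hours 19 minutes

Flight 1 in UTC: 6:20 PM − 9:00 = 9:20 AM on May 28.
+2 hours 50 minutes → arrive 12:10 PM UTC on May 28.
Flight 2 in UTC: 2:42 PM + 4:00 = 6:42 PM on May 28.
+14 hours 47 minutes → arrive 9:29 AM UTC on May 29.
Flight 1 lands earlier by 21 hours 19 minutes.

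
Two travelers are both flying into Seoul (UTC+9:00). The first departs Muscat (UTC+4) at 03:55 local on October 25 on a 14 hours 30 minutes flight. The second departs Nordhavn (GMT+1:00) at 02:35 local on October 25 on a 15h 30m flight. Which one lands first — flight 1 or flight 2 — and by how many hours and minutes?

the first, by 2 hours 40 minutes

Flight 1 in UTC: 03:55 − 4:00 = 23:55 on Oct 24.
+14 hours and 30 minutes → arrive 14:25 UTC on Oct 25.
Flight 2 in UTC: 02:35 − 1:00 = 01:35 on Oct 25.
+15 hours and 30 minutes → arrive 17:05 UTC on Oct 25.
Flight 1 lands earlier by 2 hours 40 minutes.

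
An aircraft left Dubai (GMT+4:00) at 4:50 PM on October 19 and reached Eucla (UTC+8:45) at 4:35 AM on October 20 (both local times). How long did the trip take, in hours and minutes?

7 hours

Eucla is 4:45 ahead of Dubai.
Clock-face elapsed time (ignoring zones) is 11 hours 45 minutes.
Actual elapsed = 11 hours 45 minutes − 4:45 = 7 hours.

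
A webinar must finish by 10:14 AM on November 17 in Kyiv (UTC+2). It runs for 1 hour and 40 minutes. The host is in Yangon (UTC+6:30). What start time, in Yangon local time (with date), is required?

1:04 PM on November 17

Target end time in UTC: 10:14 AM − 2:00 = 8:14 AM on Nov 17.
Subtract 1 hour and 40 minutes → start 6:34 AM UTC on Nov 17.
Yangon is UTC+6:30: 6:34 AM + 6:30 = 1:04 PM on Nov 17.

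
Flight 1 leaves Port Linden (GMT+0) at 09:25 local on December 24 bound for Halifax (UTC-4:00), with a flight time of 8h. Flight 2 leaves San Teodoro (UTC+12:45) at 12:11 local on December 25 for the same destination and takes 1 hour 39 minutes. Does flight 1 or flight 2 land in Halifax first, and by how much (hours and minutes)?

the first, by 7 hours 40 minutes

Flight 1 departs at 09:25 UTC (Dec 24).
+8 hours → arrive 17:25 UTC on Dec 24.
Flight 2 in UTC: 12:11 − 12:45 = 23:26 on Dec 24.
+1 hour and 39 minutes → arrive 01:05 UTC on Dec 25.
Flight 1 lands earlier by 7 hours 40 minutes.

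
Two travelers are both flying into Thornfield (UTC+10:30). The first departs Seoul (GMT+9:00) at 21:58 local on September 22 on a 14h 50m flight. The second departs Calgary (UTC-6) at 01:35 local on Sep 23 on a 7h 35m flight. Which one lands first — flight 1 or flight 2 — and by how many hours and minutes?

Flight 1 in UTC: 21:58 − 9:00 = 12:58 on Sep 22.
+14 hours 50 minutes → arrive 03:48 UTC on Sep 23.
Flight 2 in UTC: 01:35 + 6:00 = 07:35 on Sep 23.
+7 hours 35 minutes → arrive 15:10 UTC on Sep 23.
Flight 1 lands earlier by 11 hours 22 minutes.

the first, by 11 hours 22 minutes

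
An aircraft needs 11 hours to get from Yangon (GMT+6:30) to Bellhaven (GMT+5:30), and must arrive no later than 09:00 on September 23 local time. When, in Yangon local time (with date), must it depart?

Target arrival in UTC: 09:00 − 5:30 = 03:30 on Sep 23.
Subtract 11 hours → departure 16:30 UTC on Sep 22.
Yangon is UTC+6:30: 16:30 + 6:30 = 23:00 on Sep 22.

23:00 on September 22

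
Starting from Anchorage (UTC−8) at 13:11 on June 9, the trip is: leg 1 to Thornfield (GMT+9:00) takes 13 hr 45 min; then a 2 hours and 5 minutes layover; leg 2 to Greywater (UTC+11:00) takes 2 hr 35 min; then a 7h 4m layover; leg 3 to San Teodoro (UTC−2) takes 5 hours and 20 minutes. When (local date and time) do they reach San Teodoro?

Convert departure to UTC: 13:11 + 8:00 = 21:11 UTC on Jun 9.
Add 13 hours and 45 minutes leg 1 → 10:56 UTC (Jun 10).
Add 2 hours and 5 minutes layover in Thornfield → 13:01 UTC.
Add 2 hours 35 minutes leg 2 → 15:36 UTC.
Add 7 hours 4 minutes layover in Greywater → 22:40 UTC.
Add 5 hours 20 minutes leg 3 → 04:00 UTC (Jun 11).
San Teodoro is UTC−2:00, so local arrival = 04:00 − 2:00 = 02:00 on Jun 11.

02:00 on June 11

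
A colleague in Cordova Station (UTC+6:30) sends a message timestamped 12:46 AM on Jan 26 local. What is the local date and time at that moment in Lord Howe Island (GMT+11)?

5:16 AM on Jan 26

In UTC: 12:46 AM − 6:30 = 6:16 PM on Jan 25.
Lord Howe Island is UTC+11:00: 6:16 PM + 11:00 = 5:16 AM on Jan 26.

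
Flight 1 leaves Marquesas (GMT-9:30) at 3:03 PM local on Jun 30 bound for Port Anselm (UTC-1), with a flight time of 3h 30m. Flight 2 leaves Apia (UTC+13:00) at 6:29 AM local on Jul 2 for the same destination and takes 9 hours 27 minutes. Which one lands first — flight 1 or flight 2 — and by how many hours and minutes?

the first, by 22 hours 53 minutes

Flight 1 in UTC: 3:03 PM + 9:30 = 12:33 AM on Jul 1.
+3 hours and 30 minutes → arrive 4:03 AM UTC on Jul 1.
Flight 2 in UTC: 6:29 AM − 13:00 = 5:29 PM on Jul 1.
+9 hours 27 minutes → arrive 2:56 AM UTC on Jul 2.
Flight 1 lands earlier by 22 hours 53 minutes.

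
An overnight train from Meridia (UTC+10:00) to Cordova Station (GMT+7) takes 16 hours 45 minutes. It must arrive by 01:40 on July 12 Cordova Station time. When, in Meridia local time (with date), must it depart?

11:55 on July 11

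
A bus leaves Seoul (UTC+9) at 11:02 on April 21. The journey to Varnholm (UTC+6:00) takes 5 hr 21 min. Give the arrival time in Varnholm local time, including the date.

Convert departure to UTC: 11:02 − 9:00 = 02:02 UTC on Apr 21.
Add 5 hours and 21 minutes travel time → 07:23 UTC.
Varnholm is UTC+6:00, so local arrival = 07:23 + 6:00 = 13:23 on Apr 21.

13:23 on Apr 21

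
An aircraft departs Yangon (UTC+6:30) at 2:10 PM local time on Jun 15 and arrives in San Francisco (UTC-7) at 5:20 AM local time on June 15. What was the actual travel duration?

4 hours 40 minutes

Departure in UTC: 2:10 PM − 6:30 = 7:40 AM on Jun 15.
Arrival in UTC: 5:20 AM + 7:00 = 12:20 PM on Jun 15.
Elapsed = 12:20 PM − 7:40 AM = 4 hours 40 minutes.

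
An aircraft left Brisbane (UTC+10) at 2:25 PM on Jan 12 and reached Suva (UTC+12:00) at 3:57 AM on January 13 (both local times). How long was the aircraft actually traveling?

11 hours 32 minutes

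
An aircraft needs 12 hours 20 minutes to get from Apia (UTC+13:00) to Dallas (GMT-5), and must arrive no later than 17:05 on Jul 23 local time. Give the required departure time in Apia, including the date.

Target arrival in UTC: 17:05 + 5:00 = 22:05 on Jul 23.
Subtract 12 hours and 20 minutes → departure 09:45 UTC on Jul 23.
Apia is UTC+13:00: 09:45 + 13:00 = 22:45 on Jul 23.

22:45 on Jul 23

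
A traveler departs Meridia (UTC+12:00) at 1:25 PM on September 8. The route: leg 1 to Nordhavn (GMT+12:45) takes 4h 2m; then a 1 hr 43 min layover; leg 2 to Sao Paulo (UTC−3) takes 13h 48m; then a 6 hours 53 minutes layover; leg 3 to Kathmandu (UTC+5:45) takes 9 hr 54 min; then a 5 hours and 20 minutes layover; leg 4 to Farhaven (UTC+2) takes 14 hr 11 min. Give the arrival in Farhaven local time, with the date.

11:16 AM on September 10

Convert departure to UTC: 1:25 PM − 12:00 = 1:25 AM UTC on Sep 8.
Add 4 hours 2 minutes leg 1 → 5:27 AM UTC.
Add 1 hour 43 minutes layover in Nordhavn → 7:10 AM UTC.
Add 13 hours and 48 minutes leg 2 → 8:58 PM UTC.
Add 6 hours 53 minutes layover in Sao Paulo → 3:51 AM UTC (Sep 9).
Add 9 hours and 54 minutes leg 3 → 1:45 PM UTC.
Add 5 hours and 20 minutes layover in Kathmandu → 7:05 PM UTC.
Add 14 hours 11 minutes leg 4 → 9:16 AM UTC (Sep 10).
Farhaven is UTC+2:00, so local arrival = 9:16 AM + 2:00 = 11:16 AM on Sep 10.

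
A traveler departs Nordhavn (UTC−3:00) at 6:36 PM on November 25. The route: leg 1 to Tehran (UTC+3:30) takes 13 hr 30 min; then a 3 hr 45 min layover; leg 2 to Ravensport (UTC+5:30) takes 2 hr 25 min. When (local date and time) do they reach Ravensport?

Convert departure to UTC: 6:36 PM + 3:00 = 9:36 PM UTC on Nov 25.
Add 13 hours 30 minutes leg 1 → 11:06 AM UTC (Nov 26).
Add 3 hours and 45 minutes layover in Tehran → 2:51 PM UTC.
Add 2 hours 25 minutes leg 2 → 5:16 PM UTC.
Ravensport is UTC+5:30, so local arrival = 5:16 PM + 5:30 = 10:46 PM on Nov 26.

10:46 PM on November 26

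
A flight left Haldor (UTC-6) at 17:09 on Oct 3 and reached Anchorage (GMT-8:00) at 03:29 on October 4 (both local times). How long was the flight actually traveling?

12 hours 20 minutes

Departure in UTC: 17:09 + 6:00 = 23:09 on Oct 3.
Arrival in UTC: 03:29 + 8:00 = 11:29 on Oct 4.
Elapsed = 11:29 − 23:09 (+1 day) = 12 hours 20 minutes.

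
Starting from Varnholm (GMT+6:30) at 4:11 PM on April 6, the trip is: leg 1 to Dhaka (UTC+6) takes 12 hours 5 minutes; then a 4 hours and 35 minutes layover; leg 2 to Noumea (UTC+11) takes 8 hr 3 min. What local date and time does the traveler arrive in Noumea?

Convert departure to UTC: 4:11 PM − 6:30 = 9:41 AM UTC on Apr 6.
Add 12 hours and 5 minutes leg 1 → 9:46 PM UTC.
Add 4 hours 35 minutes layover in Dhaka → 2:21 AM UTC (Apr 7).
Add 8 hours and 3 minutes leg 2 → 10:24 AM UTC.
Noumea is UTC+11:00, so local arrival = 10:24 AM + 11:00 = 9:24 PM on Apr 7.

9:24 PM on April 7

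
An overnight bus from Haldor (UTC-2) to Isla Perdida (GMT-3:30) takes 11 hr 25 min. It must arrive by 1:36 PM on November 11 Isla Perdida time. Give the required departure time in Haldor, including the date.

Target arrival in UTC: 1:36 PM + 3:30 = 5:06 PM on Nov 11.
Subtract 11 hours and 25 minutes → departure 5:41 AM UTC on Nov 11.
Haldor is UTC−2:00: 5:41 AM − 2:00 = 3:41 AM on Nov 11.

3:41 AM on November 11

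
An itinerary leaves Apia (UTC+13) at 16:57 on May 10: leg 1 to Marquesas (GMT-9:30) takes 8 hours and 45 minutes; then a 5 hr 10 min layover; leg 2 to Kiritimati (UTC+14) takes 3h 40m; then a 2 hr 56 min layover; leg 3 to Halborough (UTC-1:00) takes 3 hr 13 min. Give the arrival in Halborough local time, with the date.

Convert departure to UTC: 16:57 − 13:00 = 03:57 UTC on May 10.
Add 8 hours and 45 minutes leg 1 → 12:42 UTC.
Add 5 hours and 10 minutes layover in Marquesas → 17:52 UTC.
Add 3 hours 40 minutes leg 2 → 21:32 UTC.
Add 2 hours 56 minutes layover in Kiritimati → 00:28 UTC (May 11).
Add 3 hours 13 minutes leg 3 → 03:41 UTC.
Halborough is UTC−1:00, so local arrival = 03:41 − 1:00 = 02:41 on May 11.

02:41 on May 11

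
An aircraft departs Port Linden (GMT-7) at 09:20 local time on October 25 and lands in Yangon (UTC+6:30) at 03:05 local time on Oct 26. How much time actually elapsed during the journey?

Departure in UTC: 09:20 + 7:00 = 16:20 on Oct 25.
Arrival in UTC: 03:05 − 6:30 = 20:35 on Oct 25.
Elapsed = 20:35 − 16:20 = 4 hours 15 minutes.

4 hours 15 minutes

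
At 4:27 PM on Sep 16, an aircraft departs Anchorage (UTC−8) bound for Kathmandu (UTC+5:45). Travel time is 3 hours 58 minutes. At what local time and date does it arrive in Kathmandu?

10:10 AM on Sep 17

Convert departure to UTC: 4:27 PM + 8:00 = 12:27 AM UTC on Sep 17.
Add 3 hours and 58 minutes travel time → 4:25 AM UTC.
Kathmandu is UTC+5:45, so local arrival = 4:25 AM + 5:45 = 10:10 AM on Sep 17.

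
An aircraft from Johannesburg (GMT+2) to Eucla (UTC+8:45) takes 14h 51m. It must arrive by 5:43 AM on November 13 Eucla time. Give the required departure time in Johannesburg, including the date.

8:07 AM on November 12

Target arrival in UTC: 5:43 AM − 8:45 = 8:58 PM on Nov 12.
Subtract 14 hours 51 minutes → departure 6:07 AM UTC on Nov 12.
Johannesburg is UTC+2:00: 6:07 AM + 2:00 = 8:07 AM on Nov 12.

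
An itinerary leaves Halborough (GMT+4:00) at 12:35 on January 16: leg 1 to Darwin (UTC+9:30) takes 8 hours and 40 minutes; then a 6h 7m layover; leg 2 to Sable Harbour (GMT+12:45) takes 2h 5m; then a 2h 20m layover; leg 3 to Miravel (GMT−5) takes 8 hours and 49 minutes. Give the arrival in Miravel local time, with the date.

07:36 on January 17

Convert departure to UTC: 12:35 − 4:00 = 08:35 UTC on Jan 16.
Add 8 hours and 40 minutes leg 1 → 17:15 UTC.
Add 6 hours and 7 minutes layover in Darwin → 23:22 UTC.
Add 2 hours 5 minutes leg 2 → 01:27 UTC (Jan 17).
Add 2 hours 20 minutes layover in Sable Harbour → 03:47 UTC.
Add 8 hours 49 minutes leg 3 → 12:36 UTC.
Miravel is UTC−5:00, so local arrival = 12:36 − 5:00 = 07:36 on Jan 17.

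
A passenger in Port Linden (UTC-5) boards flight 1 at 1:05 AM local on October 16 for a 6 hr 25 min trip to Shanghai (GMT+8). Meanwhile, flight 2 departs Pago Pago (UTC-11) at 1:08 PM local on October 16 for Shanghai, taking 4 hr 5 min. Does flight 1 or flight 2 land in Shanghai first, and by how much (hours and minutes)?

the first, by 15 hours 43 minutes

Flight 1 in UTC: 1:05 AM + 5:00 = 6:05 AM on Oct 16.
+6 hours 25 minutes → arrive 12:30 PM UTC on Oct 16.
Flight 2 in UTC: 1:08 PM + 11:00 = 12:08 AM on Oct 17.
+4 hours 5 minutes → arrive 4:13 AM UTC on Oct 17.
Flight 1 lands earlier by 15 hours 43 minutes.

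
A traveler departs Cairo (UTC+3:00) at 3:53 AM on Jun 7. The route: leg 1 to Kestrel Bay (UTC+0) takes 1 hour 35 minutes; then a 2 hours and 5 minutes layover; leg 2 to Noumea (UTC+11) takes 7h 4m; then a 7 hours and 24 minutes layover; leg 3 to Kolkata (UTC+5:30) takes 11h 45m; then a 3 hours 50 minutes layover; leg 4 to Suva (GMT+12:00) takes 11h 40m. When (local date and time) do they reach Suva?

Convert departure to UTC: 3:53 AM − 3:00 = 12:53 AM UTC on Jun 7.
Add 1 hour 35 minutes leg 1 → 2:28 AM UTC.
Add 2 hours and 5 minutes layover in Kestrel Bay → 4:33 AM UTC.
Add 7 hours 4 minutes leg 2 → 11:37 AM UTC.
Add 7 hours 24 minutes layover in Noumea → 7:01 PM UTC.
Add 11 hours 45 minutes leg 3 → 6:46 AM UTC (Jun 8).
Add 3 hours 50 minutes layover in Kolkata → 10:36 AM UTC.
Add 11 hours and 40 minutes leg 4 → 10:16 PM UTC.
Suva is UTC+12:00, so local arrival = 10:16 PM + 12:00 = 10:16 AM on Jun 9.

10:16 AM on June 9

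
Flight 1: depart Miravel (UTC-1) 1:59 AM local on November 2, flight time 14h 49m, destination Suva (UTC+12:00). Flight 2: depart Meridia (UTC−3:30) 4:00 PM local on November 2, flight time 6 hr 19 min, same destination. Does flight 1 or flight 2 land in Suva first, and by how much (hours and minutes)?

Flight 1 in UTC: 1:59 AM + 1:00 = 2:59 AM on Nov 2.
+14 hours and 49 minutes → arrive 5:48 PM UTC on Nov 2.
Flight 2 in UTC: 4:00 PM + 3:30 = 7:30 PM on Nov 2.
+6 hours and 19 minutes → arrive 1:49 AM UTC on Nov 3.
Flight 1 lands earlier by 8 hours 1 minute.

the first, by 8 hours 1 minute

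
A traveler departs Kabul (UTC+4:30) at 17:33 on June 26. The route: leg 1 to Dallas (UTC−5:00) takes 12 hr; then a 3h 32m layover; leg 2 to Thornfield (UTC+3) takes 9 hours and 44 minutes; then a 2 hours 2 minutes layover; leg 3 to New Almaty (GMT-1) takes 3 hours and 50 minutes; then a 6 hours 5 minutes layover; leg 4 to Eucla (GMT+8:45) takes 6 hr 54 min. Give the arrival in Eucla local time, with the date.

Convert departure to UTC: 17:33 − 4:30 = 13:03 UTC on Jun 26.
Add 12 hours leg 1 → 01:03 UTC (Jun 27).
Add 3 hours 32 minutes layover in Dallas → 04:35 UTC.
Add 9 hours 44 minutes leg 2 → 14:19 UTC.
Add 2 hours 2 minutes layover in Thornfield → 16:21 UTC.
Add 3 hours and 50 minutes leg 3 → 20:11 UTC.
Add 6 hours 5 minutes layover in New Almaty → 02:16 UTC (Jun 28).
Add 6 hours 54 minutes leg 4 → 09:10 UTC.
Eucla is UTC+8:45, so local arrival = 09:10 + 8:45 = 17:55 on Jun 28.

17:55 on June 28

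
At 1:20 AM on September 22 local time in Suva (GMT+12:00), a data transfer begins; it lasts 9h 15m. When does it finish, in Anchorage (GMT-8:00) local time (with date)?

2:35 PM on Sep 21

Convert start to UTC: 1:20 AM − 12:00 = 1:20 PM UTC on Sep 21.
Add 9 hours and 15 minutes duration → 10:35 PM UTC.
Anchorage is UTC−8:00, so local end time = 10:35 PM − 8:00 = 2:35 PM on Sep 21.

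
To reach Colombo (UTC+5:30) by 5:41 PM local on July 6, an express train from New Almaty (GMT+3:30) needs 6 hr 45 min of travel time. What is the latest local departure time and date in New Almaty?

Target arrival in UTC: 5:41 PM − 5:30 = 12:11 PM on Jul 6.
Subtract 6 hours 45 minutes → departure 5:26 AM UTC on Jul 6.
New Almaty is UTC+3:30: 5:26 AM + 3:30 = 8:56 AM on Jul 6.

8:56 AM on July 6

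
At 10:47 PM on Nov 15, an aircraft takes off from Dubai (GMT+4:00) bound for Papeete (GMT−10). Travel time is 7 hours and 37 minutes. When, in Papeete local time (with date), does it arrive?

Convert departure to UTC: 10:47 PM − 4:00 = 6:47 PM UTC on Nov 15.
Add 7 hours 37 minutes travel time → 2:24 AM UTC (Nov 16).
Papeete is UTC−10:00, so local arrival = 2:24 AM − 10:00 = 4:24 PM on Nov 15.

4:24 PM on November 15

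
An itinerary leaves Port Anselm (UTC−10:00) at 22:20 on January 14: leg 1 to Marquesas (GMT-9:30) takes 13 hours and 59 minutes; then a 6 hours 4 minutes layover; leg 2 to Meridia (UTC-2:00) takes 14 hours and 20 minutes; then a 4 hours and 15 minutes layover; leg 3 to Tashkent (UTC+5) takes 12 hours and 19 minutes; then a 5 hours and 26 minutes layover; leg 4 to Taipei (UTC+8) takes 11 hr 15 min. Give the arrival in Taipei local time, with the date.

11:58 on Jan 18

Convert departure to UTC: 22:20 + 10:00 = 08:20 UTC on Jan 15.
Add 13 hours 59 minutes leg 1 → 22:19 UTC.
Add 6 hours and 4 minutes layover in Marquesas → 04:23 UTC (Jan 16).
Add 14 hours and 20 minutes leg 2 → 18:43 UTC.
Add 4 hours and 15 minutes layover in Meridia → 22:58 UTC.
Add 12 hours 19 minutes leg 3 → 11:17 UTC (Jan 17).
Add 5 hours 26 minutes layover in Tashkent → 16:43 UTC.
Add 11 hours 15 minutes leg 4 → 03:58 UTC (Jan 18).
Taipei is UTC+8:00, so local arrival = 03:58 + 8:00 = 11:58 on Jan 18.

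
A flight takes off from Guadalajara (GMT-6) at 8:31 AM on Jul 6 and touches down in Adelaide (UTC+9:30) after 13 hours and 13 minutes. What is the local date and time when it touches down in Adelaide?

1:14 PM on Jul 7

Adelaide is 15:30 ahead of Guadalajara.
After 13 hours 13 minutes it is 9:44 PM in Guadalajara.
Shift by the zone difference: 9:44 PM + 15:30 = 1:14 PM on Jul 7 in Adelaide.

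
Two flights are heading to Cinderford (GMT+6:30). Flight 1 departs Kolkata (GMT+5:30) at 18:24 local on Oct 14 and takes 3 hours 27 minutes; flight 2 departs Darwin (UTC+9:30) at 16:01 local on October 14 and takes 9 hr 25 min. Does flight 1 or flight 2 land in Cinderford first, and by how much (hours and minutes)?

Flight 1 in UTC: 18:24 − 5:30 = 12:54 on Oct 14.
+3 hours 27 minutes → arrive 16:21 UTC on Oct 14.
Flight 2 in UTC: 16:01 − 9:30 = 06:31 on Oct 14.
+9 hours and 25 minutes → arrive 15:56 UTC on Oct 14.
Flight 2 lands earlier by 25 minutes.

the second, by 25 minutes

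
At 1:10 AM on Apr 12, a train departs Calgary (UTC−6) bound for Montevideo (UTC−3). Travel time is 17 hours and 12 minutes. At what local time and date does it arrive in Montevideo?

9:22 PM on April 12

Convert departure to UTC: 1:10 AM + 6:00 = 7:10 AM UTC on Apr 12.
Add 17 hours and 12 minutes travel time → 12:22 AM UTC (Apr 13).
Montevideo is UTC−3:00, so local arrival = 12:22 AM − 3:00 = 9:22 PM on Apr 12.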